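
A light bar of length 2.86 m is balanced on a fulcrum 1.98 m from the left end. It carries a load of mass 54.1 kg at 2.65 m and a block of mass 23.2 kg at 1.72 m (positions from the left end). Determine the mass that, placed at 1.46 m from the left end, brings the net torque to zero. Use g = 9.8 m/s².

Choose the fulcrum (at 1.98 m from the left end) as the axis so the support reaction has zero arm there.
Load: 54.1 × 9.8 = 530.2 N down at 2.65 m → arm 0.67 m, τ = 530.2 × 0.67 = 355.2 N·m clockwise.
Block: 23.2 × 9.8 = 227.4 N down at 1.72 m → arm 0.26 m, τ = 227.4 × 0.26 = 59.12 N·m counterclockwise.
Net moment of known loads = 296.1 N·m clockwise.
An unknown mass m at 1.46 m has arm 0.52 m; its moment is m·g·0.52 counterclockwise.
Setting net torque to zero: m × 9.8 × 0.52 = 296.1 → m = 296.1 / (9.8 × 0.52) = 58.1 kg.

m ≈ 58.1 kg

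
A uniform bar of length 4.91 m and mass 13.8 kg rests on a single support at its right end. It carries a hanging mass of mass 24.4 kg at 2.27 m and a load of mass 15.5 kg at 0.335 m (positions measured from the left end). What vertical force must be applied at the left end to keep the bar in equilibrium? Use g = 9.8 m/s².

F ≈ 338 N

Take moments about the right end.
Beam weight: 13.8 × 9.8 = 135.2 N down at 2.455 m → arm 2.455 m, τ = 135.2 × 2.455 = 331.9 N·m counterclockwise.
Hanging mass: 24.4 × 9.8 = 239.1 N down at 2.27 m → arm 2.64 m, τ = 239.1 × 2.64 = 631.2 N·m counterclockwise.
Load: 15.5 × 9.8 = 151.9 N down at 0.335 m → arm 4.575 m, τ = 151.9 × 4.575 = 694.9 N·m counterclockwise.
Net moment of the loads = 1658 N·m counterclockwise.
The upward force F acts at the left end, arm 4.91 m, giving F × 4.91 clockwise.
Setting net torque to zero: F × 4.91 = 1658 → F = 1658 / 4.91 = 338 N.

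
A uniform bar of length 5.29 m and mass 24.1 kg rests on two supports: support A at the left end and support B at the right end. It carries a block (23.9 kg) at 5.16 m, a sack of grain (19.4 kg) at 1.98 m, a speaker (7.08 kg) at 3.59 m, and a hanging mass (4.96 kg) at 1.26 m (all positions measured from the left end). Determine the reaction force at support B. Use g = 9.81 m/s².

R_B ≈ 477 N

Taking torques about support A:
Beam weight: 24.1 × 9.81 = 236.4 N down at 2.645 m → arm 2.645 m, τ = 236.4 × 2.645 = 625.3 N·m clockwise.
Block: 23.9 × 9.81 = 234.5 N down at 5.16 m → arm 5.16 m, τ = 234.5 × 5.16 = 1210 N·m clockwise.
Sack of grain: 19.4 × 9.81 = 190.3 N down at 1.98 m → arm 1.98 m, τ = 190.3 × 1.98 = 376.8 N·m clockwise.
Speaker: 7.08 × 9.81 = 69.45 N down at 3.59 m → arm 3.59 m, τ = 69.45 × 3.59 = 249.3 N·m clockwise.
Hanging mass: 4.96 × 9.81 = 48.66 N down at 1.26 m → arm 1.26 m, τ = 48.66 × 1.26 = 61.31 N·m clockwise.
Net load moment about support A = 2523 N·m clockwise.
Reaction R at support B is upward at 5.29 m, arm 5.29 m → moment R × 5.29 counterclockwise.
Στ = 0 ⇒ R × 5.29 = 2523 ⇒ R = 477 N.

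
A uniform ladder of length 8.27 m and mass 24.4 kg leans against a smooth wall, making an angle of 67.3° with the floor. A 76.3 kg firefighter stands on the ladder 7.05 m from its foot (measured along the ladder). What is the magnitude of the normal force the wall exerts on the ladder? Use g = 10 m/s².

N_wall ≈ 323 N

Taking torques about the foot of the ladder:
Ladder weight 24.4×10 = 244 N acts at 4.135 m along the ladder; its horizontal arm is 4.135·cos67.3° = 1.596 m → τ = 389.4 N·m clockwise.
Firefighter: 76.3×10 = 763 N at 7.05 m → arm 2.721 m → τ = 2076 N·m clockwise.
Wall normal N acts horizontally at the top; its moment arm is the height L sinθ = 8.27·sin67.3° = 7.629 m, counterclockwise.
Setting net torque to zero: N × 7.629 = 2465 → N = 323 N.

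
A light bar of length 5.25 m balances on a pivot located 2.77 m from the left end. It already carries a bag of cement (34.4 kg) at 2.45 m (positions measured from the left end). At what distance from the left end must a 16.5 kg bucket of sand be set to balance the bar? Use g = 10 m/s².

Choose the pivot (at 2.77 m from the left end) as the axis so the support reaction has zero arm there.
Bag of cement: 34.4 × 10 = 344 N down at 2.45 m → arm 0.32 m, τ = 344 × 0.32 = 110.1 N·m counterclockwise.
Net moment of existing loads = 110.1 N·m counterclockwise.
The bucket of sand weighs 16.5 × 10 = 165 N and must supply an equal clockwise moment, so its lever arm about the pivot is 110.1 / 165 = 0.667 m.
That puts it at 2.77 + 0.667 = 3.44 m from the left end.

x ≈ 3.44 m from the left end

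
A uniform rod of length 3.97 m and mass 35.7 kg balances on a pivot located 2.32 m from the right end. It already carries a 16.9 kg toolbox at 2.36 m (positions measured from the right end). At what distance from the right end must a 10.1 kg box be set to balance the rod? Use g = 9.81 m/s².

Choose the pivot (at 2.32 m from the right end) as the axis so the support reaction has zero arm there.
Beam weight: 35.7 × 9.81 = 350.2 N down at 1.985 m → arm 0.335 m, τ = 350.2 × 0.335 = 117.3 N·m clockwise.
Toolbox: 16.9 × 9.81 = 165.8 N down at 2.36 m → arm 0.04 m, τ = 165.8 × 0.04 = 6.632 N·m counterclockwise.
Net moment of existing loads = 110.7 N·m clockwise.
The box weighs 10.1 × 9.81 = 99.08 N and must supply an equal counterclockwise moment, so its lever arm about the pivot is 110.7 / 99.08 = 1.12 m.
That puts it at 2.32 + 1.12 = 3.44 m from the right end.

x ≈ 3.44 m from the right end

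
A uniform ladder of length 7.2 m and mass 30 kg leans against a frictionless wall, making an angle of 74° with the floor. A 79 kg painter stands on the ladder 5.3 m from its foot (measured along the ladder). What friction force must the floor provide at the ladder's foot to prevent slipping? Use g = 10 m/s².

Taking torques about the foot of the ladder:
Ladder weight 30×10 = 300 N acts at 3.6 m along the ladder; its horizontal arm is 3.6·cos74° = 0.9923 m → τ = 297.7 N·m clockwise.
Painter: 79×10 = 790 N at 5.3 m → arm 1.461 m → τ = 1154 N·m clockwise.
Wall normal N acts horizontally at the top; its moment arm is the height L sinθ = 7.2·sin74° = 6.921 m, counterclockwise.
Στ = 0 ⇒ N × 6.921 = 1452 ⇒ N = 210 N.
ΣFx = 0: friction at the foot balances the wall's push, so f = N_wall = 210 N.

f ≈ 210 N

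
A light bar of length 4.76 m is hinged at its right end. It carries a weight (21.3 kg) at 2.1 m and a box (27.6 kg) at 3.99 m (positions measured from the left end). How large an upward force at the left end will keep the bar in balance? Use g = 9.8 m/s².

F ≈ 160 N

About the right end:
Weight: 21.3 × 9.8 = 208.7 N down at 2.1 m → arm 2.66 m, τ = 208.7 × 2.66 = 555.1 N·m counterclockwise.
Box: 27.6 × 9.8 = 270.5 N down at 3.99 m → arm 0.77 m, τ = 270.5 × 0.77 = 208.3 N·m counterclockwise.
Net moment of the loads = 763.4 N·m counterclockwise.
The upward force F acts at the left end, arm 4.76 m, giving F × 4.76 clockwise.
Setting net torque to zero: F × 4.76 = 763.4 → F = 763.4 / 4.76 = 160 N.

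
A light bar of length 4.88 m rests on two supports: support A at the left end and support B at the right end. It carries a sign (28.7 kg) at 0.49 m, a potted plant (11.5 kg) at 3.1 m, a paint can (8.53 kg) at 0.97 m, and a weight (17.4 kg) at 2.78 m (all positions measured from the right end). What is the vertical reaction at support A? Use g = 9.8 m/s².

About support B:
Sign: 28.7 × 9.8 = 281.3 N down at 0.49 m → arm 0.49 m, τ = 281.3 × 0.49 = 137.8 N·m counterclockwise.
Potted plant: 11.5 × 9.8 = 112.7 N down at 3.1 m → arm 3.1 m, τ = 112.7 × 3.1 = 349.4 N·m counterclockwise.
Paint can: 8.53 × 9.8 = 83.59 N down at 0.97 m → arm 0.97 m, τ = 83.59 × 0.97 = 81.08 N·m counterclockwise.
Weight: 17.4 × 9.8 = 170.5 N down at 2.78 m → arm 2.78 m, τ = 170.5 × 2.78 = 474 N·m counterclockwise.
Net load moment about support B = 1042 N·m counterclockwise.
Reaction R at support A is upward at 4.88 m, arm 4.88 m → moment R × 4.88 clockwise.
Στ = 0 ⇒ R × 4.88 = 1042 ⇒ R = 214 N.

R_A ≈ 214 N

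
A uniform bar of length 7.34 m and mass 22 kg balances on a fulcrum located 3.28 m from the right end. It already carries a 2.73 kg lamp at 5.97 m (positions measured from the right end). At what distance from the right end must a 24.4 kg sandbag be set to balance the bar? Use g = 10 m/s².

Sum moments about the fulcrum (at 3.28 m from the right end) (the support reaction has zero arm there).
Beam weight: 22 × 10 = 220 N down at 3.67 m → arm 0.39 m, τ = 220 × 0.39 = 85.8 N·m counterclockwise.
Lamp: 2.73 × 10 = 27.3 N down at 5.97 m → arm 2.69 m, τ = 27.3 × 2.69 = 73.44 N·m counterclockwise.
Net moment of existing loads = 159.2 N·m counterclockwise.
The sandbag weighs 24.4 × 10 = 244 N and must supply an equal clockwise moment, so its lever arm about the fulcrum is 159.2 / 244 = 0.652 m.
That puts it at 3.28 − 0.652 = 2.63 m from the right end.

x ≈ 2.63 m from the right end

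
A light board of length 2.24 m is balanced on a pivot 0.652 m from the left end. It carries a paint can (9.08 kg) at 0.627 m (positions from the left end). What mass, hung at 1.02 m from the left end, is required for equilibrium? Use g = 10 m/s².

Sum moments about the pivot (at 0.652 m from the left end) (the support reaction has zero arm there).
Paint can: 9.08 × 10 = 90.8 N down at 0.627 m → arm 0.025 m, τ = 90.8 × 0.025 = 2.27 N·m counterclockwise.
Net moment of known loads = 2.27 N·m counterclockwise.
An unknown mass m at 1.02 m has arm 0.368 m; its moment is m·g·0.368 clockwise.
Στ = 0 ⇒ m × 10 × 0.368 = 2.27 ⇒ m = 2.27 / (10 × 0.368) = 0.617 kg.

m ≈ 0.617 kg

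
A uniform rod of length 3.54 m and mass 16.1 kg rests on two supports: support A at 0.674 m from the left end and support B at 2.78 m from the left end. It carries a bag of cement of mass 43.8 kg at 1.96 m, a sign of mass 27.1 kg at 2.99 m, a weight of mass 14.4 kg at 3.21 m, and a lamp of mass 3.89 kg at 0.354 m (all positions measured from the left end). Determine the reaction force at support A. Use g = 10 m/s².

R_A ≈ 236 N

Taking torques about support B:
Beam weight: 16.1 × 10 = 161 N down at 1.77 m → arm 1.01 m, τ = 161 × 1.01 = 162.6 N·m counterclockwise.
Bag of cement: 43.8 × 10 = 438 N down at 1.96 m → arm 0.82 m, τ = 438 × 0.82 = 359.2 N·m counterclockwise.
Sign: 27.1 × 10 = 271 N down at 2.99 m → arm 0.21 m, τ = 271 × 0.21 = 56.91 N·m clockwise.
Weight: 14.4 × 10 = 144 N down at 3.21 m → arm 0.43 m, τ = 144 × 0.43 = 61.92 N·m clockwise.
Lamp: 3.89 × 10 = 38.9 N down at 0.354 m → arm 2.426 m, τ = 38.9 × 2.426 = 94.37 N·m counterclockwise.
Net load moment about support B = 497.3 N·m counterclockwise.
Reaction R at support A is upward at 0.674 m, arm 2.106 m → moment R × 2.106 clockwise.
Setting net torque to zero: R × 2.106 = 497.3 → R = 236 N.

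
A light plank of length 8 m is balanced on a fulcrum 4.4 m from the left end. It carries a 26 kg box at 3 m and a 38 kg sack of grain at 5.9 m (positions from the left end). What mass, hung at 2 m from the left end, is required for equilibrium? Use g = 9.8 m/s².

m ≈ 8.58 kg

Choose the fulcrum (at 4.4 m from the left end) as the axis so the support reaction has zero arm there.
Box: 26 × 9.8 = 254.8 N down at 3 m → arm 1.4 m, τ = 254.8 × 1.4 = 356.7 N·m counterclockwise.
Sack of grain: 38 × 9.8 = 372.4 N down at 5.9 m → arm 1.5 m, τ = 372.4 × 1.5 = 558.6 N·m clockwise.
Net moment of known loads = 201.9 N·m clockwise.
An unknown mass m at 2 m has arm 2.4 m; its moment is m·g·2.4 counterclockwise.
Στ = 0 ⇒ m × 9.8 × 2.4 = 201.9 ⇒ m = 201.9 / (9.8 × 2.4) = 8.58 kg.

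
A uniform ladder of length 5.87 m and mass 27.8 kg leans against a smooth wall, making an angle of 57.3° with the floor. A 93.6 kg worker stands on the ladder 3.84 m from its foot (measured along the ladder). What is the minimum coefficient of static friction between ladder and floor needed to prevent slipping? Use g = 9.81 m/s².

Taking torques about the foot of the ladder:
Ladder weight 27.8×9.81 = 272.7 N acts at 2.935 m along the ladder; its horizontal arm is 2.935·cos57.3° = 1.586 m → τ = 432.5 N·m clockwise.
Worker: 93.6×9.81 = 918.2 N at 3.84 m → arm 2.075 m → τ = 1905 N·m clockwise.
Wall normal N acts horizontally at the top; its moment arm is the height L sinθ = 5.87·sin57.3° = 4.94 m, counterclockwise.
For rotational equilibrium, N × 4.94 = 2338, so N = 473.3 N.
ΣFx = 0 ⇒ f = N_wall = 473.3 N. ΣFy = 0 ⇒ N_floor = 1191 N.
μ_min = f / N_floor = 473.3 / 1191 = 0.397.

μ_min ≈ 0.397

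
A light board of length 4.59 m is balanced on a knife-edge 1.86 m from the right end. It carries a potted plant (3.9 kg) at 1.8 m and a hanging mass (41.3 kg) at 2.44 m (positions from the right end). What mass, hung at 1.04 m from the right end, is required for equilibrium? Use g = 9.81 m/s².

m ≈ 28.9 kg

Choose the knife-edge (at 1.86 m from the right end) as the axis so the support reaction has zero arm there.
Potted plant: 3.9 × 9.81 = 38.26 N down at 1.8 m → arm 0.06 m, τ = 38.26 × 0.06 = 2.296 N·m clockwise.
Hanging mass: 41.3 × 9.81 = 405.2 N down at 2.44 m → arm 0.58 m, τ = 405.2 × 0.58 = 235 N·m counterclockwise.
Net moment of known loads = 232.7 N·m counterclockwise.
An unknown mass m at 1.04 m has arm 0.82 m; its moment is m·g·0.82 clockwise.
For rotational equilibrium, m × 9.81 × 0.82 = 232.7, so m = 232.7 / (9.81 × 0.82) = 28.9 kg.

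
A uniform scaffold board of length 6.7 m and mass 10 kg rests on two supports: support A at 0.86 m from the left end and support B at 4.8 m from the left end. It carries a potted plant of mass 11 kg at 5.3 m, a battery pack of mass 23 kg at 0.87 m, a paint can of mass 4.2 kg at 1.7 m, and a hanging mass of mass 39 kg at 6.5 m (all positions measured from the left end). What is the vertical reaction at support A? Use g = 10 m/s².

R_A ≈ 117 N

About support B:
Beam weight: 10 × 10 = 100 N down at 3.35 m → arm 1.45 m, τ = 100 × 1.45 = 145 N·m counterclockwise.
Potted plant: 11 × 10 = 110 N down at 5.3 m → arm 0.5 m, τ = 110 × 0.5 = 55 N·m clockwise.
Battery pack: 23 × 10 = 230 N down at 0.87 m → arm 3.93 m, τ = 230 × 3.93 = 903.9 N·m counterclockwise.
Paint can: 4.2 × 10 = 42 N down at 1.7 m → arm 3.1 m, τ = 42 × 3.1 = 130.2 N·m counterclockwise.
Hanging mass: 39 × 10 = 390 N down at 6.5 m → arm 1.7 m, τ = 390 × 1.7 = 663 N·m clockwise.
Net load moment about support B = 461.1 N·m counterclockwise.
Reaction R at support A is upward at 0.86 m, arm 3.94 m → moment R × 3.94 clockwise.
For rotational equilibrium, R × 3.94 = 461.1, so R = 117 N.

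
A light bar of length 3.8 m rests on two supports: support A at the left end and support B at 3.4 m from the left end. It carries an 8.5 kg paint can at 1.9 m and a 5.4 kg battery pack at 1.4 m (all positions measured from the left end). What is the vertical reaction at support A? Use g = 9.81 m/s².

About support B:
Paint can: 8.5 × 9.81 = 83.39 N down at 1.9 m → arm 1.5 m, τ = 83.39 × 1.5 = 125.1 N·m counterclockwise.
Battery pack: 5.4 × 9.81 = 52.97 N down at 1.4 m → arm 2 m, τ = 52.97 × 2 = 105.9 N·m counterclockwise.
Net load moment about support B = 231 N·m counterclockwise.
Reaction R at support A is upward at 0 m, arm 3.4 m → moment R × 3.4 clockwise.
Setting net torque to zero: R × 3.4 = 231 → R = 67.9 N.

R_A ≈ 67.9 N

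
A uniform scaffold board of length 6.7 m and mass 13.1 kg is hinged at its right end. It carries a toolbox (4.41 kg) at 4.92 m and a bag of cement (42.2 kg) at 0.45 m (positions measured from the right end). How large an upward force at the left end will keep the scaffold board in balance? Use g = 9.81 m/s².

Take moments about the right end.
Beam weight: 13.1 × 9.81 = 128.5 N down at 3.35 m → arm 3.35 m, τ = 128.5 × 3.35 = 430.5 N·m counterclockwise.
Toolbox: 4.41 × 9.81 = 43.26 N down at 4.92 m → arm 4.92 m, τ = 43.26 × 4.92 = 212.8 N·m counterclockwise.
Bag of cement: 42.2 × 9.81 = 414 N down at 0.45 m → arm 0.45 m, τ = 414 × 0.45 = 186.3 N·m counterclockwise.
Net moment of the loads = 829.6 N·m counterclockwise.
The upward force F acts at the left end, arm 6.7 m, giving F × 6.7 clockwise.
Balancing moments: F × 6.7 = 829.6, giving F = 829.6 / 6.7 = 124 N.

F ≈ 124 N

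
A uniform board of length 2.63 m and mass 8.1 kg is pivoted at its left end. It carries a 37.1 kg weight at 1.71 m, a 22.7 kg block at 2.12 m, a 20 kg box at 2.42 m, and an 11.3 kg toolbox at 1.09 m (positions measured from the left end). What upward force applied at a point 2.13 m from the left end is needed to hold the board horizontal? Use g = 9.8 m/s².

F ≈ 842 N

Take moments about the left end.
Beam weight: 8.1 × 9.8 = 79.38 N down at 1.315 m → arm 1.315 m, τ = 79.38 × 1.315 = 104.4 N·m clockwise.
Weight: 37.1 × 9.8 = 363.6 N down at 1.71 m → arm 1.71 m, τ = 363.6 × 1.71 = 621.8 N·m clockwise.
Block: 22.7 × 9.8 = 222.5 N down at 2.12 m → arm 2.12 m, τ = 222.5 × 2.12 = 471.7 N·m clockwise.
Box: 20 × 9.8 = 196 N down at 2.42 m → arm 2.42 m, τ = 196 × 2.42 = 474.3 N·m clockwise.
Toolbox: 11.3 × 9.8 = 110.7 N down at 1.09 m → arm 1.09 m, τ = 110.7 × 1.09 = 120.7 N·m clockwise.
Net moment of the loads = 1793 N·m clockwise.
The upward force F acts at a point 2.13 m from the left end, arm 2.13 m, giving F × 2.13 counterclockwise.
Στ = 0 ⇒ F × 2.13 = 1793 ⇒ F = 1793 / 2.13 = 842 N.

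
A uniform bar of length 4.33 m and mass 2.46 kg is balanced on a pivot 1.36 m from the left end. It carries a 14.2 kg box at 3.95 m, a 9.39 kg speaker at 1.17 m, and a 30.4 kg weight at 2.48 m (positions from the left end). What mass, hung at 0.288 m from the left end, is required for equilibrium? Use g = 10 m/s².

m ≈ 66.3 kg

About the pivot (at 1.36 m from the left end):
Beam weight: 2.46 × 10 = 24.6 N down at 2.165 m → arm 0.805 m, τ = 24.6 × 0.805 = 19.8 N·m clockwise.
Box: 14.2 × 10 = 142 N down at 3.95 m → arm 2.59 m, τ = 142 × 2.59 = 367.8 N·m clockwise.
Speaker: 9.39 × 10 = 93.9 N down at 1.17 m → arm 0.19 m, τ = 93.9 × 0.19 = 17.84 N·m counterclockwise.
Weight: 30.4 × 10 = 304 N down at 2.48 m → arm 1.12 m, τ = 304 × 1.12 = 340.5 N·m clockwise.
Net moment of known loads = 710.3 N·m clockwise.
An unknown mass m at 0.288 m has arm 1.072 m; its moment is m·g·1.072 counterclockwise.
Setting net torque to zero: m × 10 × 1.072 = 710.3 → m = 710.3 / (10 × 1.072) = 66.3 kg.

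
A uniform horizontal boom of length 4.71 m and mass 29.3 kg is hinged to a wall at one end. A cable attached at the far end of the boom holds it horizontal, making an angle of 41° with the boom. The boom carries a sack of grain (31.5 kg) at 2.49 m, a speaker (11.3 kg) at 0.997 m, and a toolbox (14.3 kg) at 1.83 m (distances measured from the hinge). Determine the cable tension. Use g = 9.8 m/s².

Sum moments about the hinge (the unknown hinge reaction has zero arm there).
Beam weight: 29.3 × 9.8 = 287.1 N down at 2.355 m → arm 2.355 m, τ = 287.1 × 2.355 = 676.1 N·m clockwise.
Sack of grain: 31.5 × 9.8 = 308.7 N down at 2.49 m → arm 2.49 m, τ = 308.7 × 2.49 = 768.7 N·m clockwise.
Speaker: 11.3 × 9.8 = 110.7 N down at 0.997 m → arm 0.997 m, τ = 110.7 × 0.997 = 110.4 N·m clockwise.
Toolbox: 14.3 × 9.8 = 140.1 N down at 1.83 m → arm 1.83 m, τ = 140.1 × 1.83 = 256.4 N·m clockwise.
Total clockwise load moment = 1812 N·m.
The cable tension T acts at 4.71 m; only its component perpendicular to the boom, T sinθ, produces torque. sin 41° = 0.6561.
Setting net torque to zero: T × 4.71 × 0.6561 = 1812 → T = 1812 / 3.09 = 586 N.

T ≈ 586 N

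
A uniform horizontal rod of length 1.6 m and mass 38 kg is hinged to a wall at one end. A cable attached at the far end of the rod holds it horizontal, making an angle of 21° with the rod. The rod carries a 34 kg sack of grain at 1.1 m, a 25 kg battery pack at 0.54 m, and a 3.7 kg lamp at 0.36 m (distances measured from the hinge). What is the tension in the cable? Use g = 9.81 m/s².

Taking torques about the hinge:
Beam weight: 38 × 9.81 = 372.8 N down at 0.8 m → arm 0.8 m, τ = 372.8 × 0.8 = 298.2 N·m clockwise.
Sack of grain: 34 × 9.81 = 333.5 N down at 1.1 m → arm 1.1 m, τ = 333.5 × 1.1 = 366.9 N·m clockwise.
Battery pack: 25 × 9.81 = 245.2 N down at 0.54 m → arm 0.54 m, τ = 245.2 × 0.54 = 132.4 N·m clockwise.
Lamp: 3.7 × 9.81 = 36.3 N down at 0.36 m → arm 0.36 m, τ = 36.3 × 0.36 = 13.07 N·m clockwise.
Total clockwise load moment = 810.6 N·m.
The cable tension T acts at 1.6 m; only its component perpendicular to the rod, T sinθ, produces torque. sin 21° = 0.3584.
Στ = 0 ⇒ T × 1.6 × 0.3584 = 810.6 ⇒ T = 810.6 / 0.5734 = 1410 N.

T ≈ 1410 N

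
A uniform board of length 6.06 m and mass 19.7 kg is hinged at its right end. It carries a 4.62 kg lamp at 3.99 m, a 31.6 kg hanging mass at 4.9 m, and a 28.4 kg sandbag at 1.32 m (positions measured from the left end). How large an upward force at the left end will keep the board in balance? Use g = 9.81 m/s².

F ≈ 389 N

Take moments about the right end.
Beam weight: 19.7 × 9.81 = 193.3 N down at 3.03 m → arm 3.03 m, τ = 193.3 × 3.03 = 585.7 N·m counterclockwise.
Lamp: 4.62 × 9.81 = 45.32 N down at 3.99 m → arm 2.07 m, τ = 45.32 × 2.07 = 93.81 N·m counterclockwise.
Hanging mass: 31.6 × 9.81 = 310 N down at 4.9 m → arm 1.16 m, τ = 310 × 1.16 = 359.6 N·m counterclockwise.
Sandbag: 28.4 × 9.81 = 278.6 N down at 1.32 m → arm 4.74 m, τ = 278.6 × 4.74 = 1321 N·m counterclockwise.
Net moment of the loads = 2360 N·m counterclockwise.
The upward force F acts at the left end, arm 6.06 m, giving F × 6.06 clockwise.
Στ = 0 ⇒ F × 6.06 = 2360 ⇒ F = 2360 / 6.06 = 389 N.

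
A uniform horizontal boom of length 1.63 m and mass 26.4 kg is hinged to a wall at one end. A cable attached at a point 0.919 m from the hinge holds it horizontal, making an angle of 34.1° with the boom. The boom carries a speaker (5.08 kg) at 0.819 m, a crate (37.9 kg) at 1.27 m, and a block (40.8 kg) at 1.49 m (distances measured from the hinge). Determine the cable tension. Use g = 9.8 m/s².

T ≈ 2560 N

About the hinge:
Beam weight: 26.4 × 9.8 = 258.7 N down at 0.815 m → arm 0.815 m, τ = 258.7 × 0.815 = 210.8 N·m clockwise.
Speaker: 5.08 × 9.8 = 49.78 N down at 0.819 m → arm 0.819 m, τ = 49.78 × 0.819 = 40.77 N·m clockwise.
Crate: 37.9 × 9.8 = 371.4 N down at 1.27 m → arm 1.27 m, τ = 371.4 × 1.27 = 471.7 N·m clockwise.
Block: 40.8 × 9.8 = 399.8 N down at 1.49 m → arm 1.49 m, τ = 399.8 × 1.49 = 595.7 N·m clockwise.
Total clockwise load moment = 1319 N·m.
The cable tension T acts at 0.919 m; only its component perpendicular to the boom, T sinθ, produces torque. sin 34.1° = 0.5606.
Balancing moments: T × 0.919 × 0.5606 = 1319, giving T = 1319 / 0.5152 = 2560 N.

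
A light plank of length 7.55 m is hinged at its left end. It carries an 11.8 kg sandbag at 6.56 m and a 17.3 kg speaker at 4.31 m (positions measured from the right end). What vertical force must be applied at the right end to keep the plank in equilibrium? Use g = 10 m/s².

F ≈ 89.7 N

Take moments about the left end.
Sandbag: 11.8 × 10 = 118 N down at 6.56 m → arm 0.99 m, τ = 118 × 0.99 = 116.8 N·m clockwise.
Speaker: 17.3 × 10 = 173 N down at 4.31 m → arm 3.24 m, τ = 173 × 3.24 = 560.5 N·m clockwise.
Net moment of the loads = 677.3 N·m clockwise.
The upward force F acts at the right end, arm 7.55 m, giving F × 7.55 counterclockwise.
Setting net torque to zero: F × 7.55 = 677.3 → F = 677.3 / 7.55 = 89.7 N.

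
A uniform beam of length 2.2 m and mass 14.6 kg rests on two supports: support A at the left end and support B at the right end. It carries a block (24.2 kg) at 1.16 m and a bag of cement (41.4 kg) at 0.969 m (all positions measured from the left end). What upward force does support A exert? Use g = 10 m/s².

Taking torques about support B:
Beam weight: 14.6 × 10 = 146 N down at 1.1 m → arm 1.1 m, τ = 146 × 1.1 = 160.6 N·m counterclockwise.
Block: 24.2 × 10 = 242 N down at 1.16 m → arm 1.04 m, τ = 242 × 1.04 = 251.7 N·m counterclockwise.
Bag of cement: 41.4 × 10 = 414 N down at 0.969 m → arm 1.231 m, τ = 414 × 1.231 = 509.6 N·m counterclockwise.
Net load moment about support B = 921.9 N·m counterclockwise.
Reaction R at support A is upward at 0 m, arm 2.2 m → moment R × 2.2 clockwise.
Balancing moments: R × 2.2 = 921.9, giving R = 419 N.

R_A ≈ 419 N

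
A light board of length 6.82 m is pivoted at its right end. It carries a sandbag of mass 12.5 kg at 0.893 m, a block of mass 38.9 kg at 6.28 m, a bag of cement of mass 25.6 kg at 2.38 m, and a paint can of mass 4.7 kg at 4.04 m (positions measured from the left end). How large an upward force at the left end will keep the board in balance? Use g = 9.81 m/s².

Sum moments about the right end (the unknown pivot reaction has zero arm there).
Sandbag: 12.5 × 9.81 = 122.6 N down at 0.893 m → arm 5.927 m, τ = 122.6 × 5.927 = 726.7 N·m counterclockwise.
Block: 38.9 × 9.81 = 381.6 N down at 6.28 m → arm 0.54 m, τ = 381.6 × 0.54 = 206.1 N·m counterclockwise.
Bag of cement: 25.6 × 9.81 = 251.1 N down at 2.38 m → arm 4.44 m, τ = 251.1 × 4.44 = 1115 N·m counterclockwise.
Paint can: 4.7 × 9.81 = 46.11 N down at 4.04 m → arm 2.78 m, τ = 46.11 × 2.78 = 128.2 N·m counterclockwise.
Net moment of the loads = 2176 N·m counterclockwise.
The upward force F acts at the left end, arm 6.82 m, giving F × 6.82 clockwise.
Στ = 0 ⇒ F × 6.82 = 2176 ⇒ F = 2176 / 6.82 = 319 N.

F ≈ 319 N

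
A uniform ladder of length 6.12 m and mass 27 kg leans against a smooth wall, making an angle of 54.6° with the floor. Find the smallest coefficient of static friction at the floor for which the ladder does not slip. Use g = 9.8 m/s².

About the foot of the ladder:
Ladder weight 27×9.8 = 264.6 N acts at 3.06 m along the ladder; its horizontal arm is 3.06·cos54.6° = 1.773 m → τ = 469.1 N·m clockwise.
Wall normal N acts horizontally at the top; its moment arm is the height L sinθ = 6.12·sin54.6° = 4.989 m, counterclockwise.
Setting net torque to zero: N × 4.989 = 469.1 → N = 94.03 N.
ΣFx = 0 ⇒ f = N_wall = 94.03 N. ΣFy = 0 ⇒ N_floor = 264.6 N.
μ_min = f / N_floor = 94.03 / 264.6 = 0.355.

μ_min ≈ 0.355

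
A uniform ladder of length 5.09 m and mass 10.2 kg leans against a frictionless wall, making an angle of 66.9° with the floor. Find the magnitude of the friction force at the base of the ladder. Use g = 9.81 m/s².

f ≈ 21.3 N

Take moments about the foot of the ladder.
Ladder weight 10.2×9.81 = 100.1 N acts at 2.545 m along the ladder; its horizontal arm is 2.545·cos66.9° = 0.9985 m → τ = 99.95 N·m clockwise.
Wall normal N acts horizontally at the top; its moment arm is the height L sinθ = 5.09·sin66.9° = 4.682 m, counterclockwise.
Στ = 0 ⇒ N × 4.682 = 99.95 ⇒ N = 21.3 N.
ΣFx = 0: friction at the foot balances the wall's push, so f = N_wall = 21.3 N.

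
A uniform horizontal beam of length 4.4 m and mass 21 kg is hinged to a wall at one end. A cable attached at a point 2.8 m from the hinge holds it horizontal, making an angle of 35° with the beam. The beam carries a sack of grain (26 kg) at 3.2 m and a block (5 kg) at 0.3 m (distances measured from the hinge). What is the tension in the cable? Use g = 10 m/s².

Take moments about the hinge.
Beam weight: 21 × 10 = 210 N down at 2.2 m → arm 2.2 m, τ = 210 × 2.2 = 462 N·m clockwise.
Sack of grain: 26 × 10 = 260 N down at 3.2 m → arm 3.2 m, τ = 260 × 3.2 = 832 N·m clockwise.
Block: 5 × 10 = 50 N down at 0.3 m → arm 0.3 m, τ = 50 × 0.3 = 15 N·m clockwise.
Total clockwise load moment = 1309 N·m.
The cable tension T acts at 2.8 m; only its component perpendicular to the beam, T sinθ, produces torque. sin 35° = 0.5736.
Setting net torque to zero: T × 2.8 × 0.5736 = 1309 → T = 1309 / 1.606 = 815 N.

T ≈ 815 N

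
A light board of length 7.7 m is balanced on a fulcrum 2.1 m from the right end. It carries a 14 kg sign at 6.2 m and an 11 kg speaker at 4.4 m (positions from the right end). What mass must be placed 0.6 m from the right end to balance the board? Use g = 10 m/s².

m ≈ 55.1 kg

Choose the fulcrum (at 2.1 m from the right end) as the axis so the support reaction has zero arm there.
Sign: 14 × 10 = 140 N down at 6.2 m → arm 4.1 m, τ = 140 × 4.1 = 574 N·m counterclockwise.
Speaker: 11 × 10 = 110 N down at 4.4 m → arm 2.3 m, τ = 110 × 2.3 = 253 N·m counterclockwise.
Net moment of known loads = 827 N·m counterclockwise.
An unknown mass m at 0.6 m has arm 1.5 m; its moment is m·g·1.5 clockwise.
Balancing moments: m × 10 × 1.5 = 827, giving m = 827 / (10 × 1.5) = 55.1 kg.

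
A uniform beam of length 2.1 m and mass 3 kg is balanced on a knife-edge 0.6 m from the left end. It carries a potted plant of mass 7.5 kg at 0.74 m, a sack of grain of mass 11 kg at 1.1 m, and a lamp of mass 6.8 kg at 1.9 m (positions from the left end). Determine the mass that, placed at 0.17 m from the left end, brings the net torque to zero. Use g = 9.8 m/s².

About the knife-edge (at 0.6 m from the left end):
Beam weight: 3 × 9.8 = 29.4 N down at 1.05 m → arm 0.45 m, τ = 29.4 × 0.45 = 13.23 N·m clockwise.
Potted plant: 7.5 × 9.8 = 73.5 N down at 0.74 m → arm 0.14 m, τ = 73.5 × 0.14 = 10.29 N·m clockwise.
Sack of grain: 11 × 9.8 = 107.8 N down at 1.1 m → arm 0.5 m, τ = 107.8 × 0.5 = 53.9 N·m clockwise.
Lamp: 6.8 × 9.8 = 66.64 N down at 1.9 m → arm 1.3 m, τ = 66.64 × 1.3 = 86.63 N·m clockwise.
Net moment of known loads = 164.1 N·m clockwise.
An unknown mass m at 0.17 m has arm 0.43 m; its moment is m·g·0.43 counterclockwise.
Setting net torque to zero: m × 9.8 × 0.43 = 164.1 → m = 164.1 / (9.8 × 0.43) = 38.9 kg.

m ≈ 38.9 kg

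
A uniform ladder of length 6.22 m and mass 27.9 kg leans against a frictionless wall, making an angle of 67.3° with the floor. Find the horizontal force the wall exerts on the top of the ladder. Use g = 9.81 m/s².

About the foot of the ladder:
Ladder weight 27.9×9.81 = 273.7 N acts at 3.11 m along the ladder; its horizontal arm is 3.11·cos67.3° = 1.2 m → τ = 328.4 N·m clockwise.
Wall normal N acts horizontally at the top; its moment arm is the height L sinθ = 6.22·sin67.3° = 5.738 m, counterclockwise.
For rotational equilibrium, N × 5.738 = 328.4, so N = 57.2 N.

N_wall ≈ 57.2 N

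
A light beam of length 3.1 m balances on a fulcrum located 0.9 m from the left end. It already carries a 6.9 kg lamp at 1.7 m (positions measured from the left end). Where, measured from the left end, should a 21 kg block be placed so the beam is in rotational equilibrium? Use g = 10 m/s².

x ≈ 0.637 m from the left end

Take moments about the fulcrum (at 0.9 m from the left end).
Lamp: 6.9 × 10 = 69 N down at 1.7 m → arm 0.8 m, τ = 69 × 0.8 = 55.2 N·m clockwise.
Net moment of existing loads = 55.2 N·m clockwise.
The block weighs 21 × 10 = 210 N and must supply an equal counterclockwise moment, so its lever arm about the fulcrum is 55.2 / 210 = 0.263 m.
That puts it at 0.9 − 0.263 = 0.637 m from the left end.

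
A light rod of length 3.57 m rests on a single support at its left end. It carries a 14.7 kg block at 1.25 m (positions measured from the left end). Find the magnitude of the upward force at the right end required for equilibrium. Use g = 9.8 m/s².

Choose the left end as the axis so the unknown pivot reaction has zero arm there.
Block: 14.7 × 9.8 = 144.1 N down at 1.25 m → arm 1.25 m, τ = 144.1 × 1.25 = 180.1 N·m clockwise.
Net moment of the loads = 180.1 N·m clockwise.
The upward force F acts at the right end, arm 3.57 m, giving F × 3.57 counterclockwise.
Στ = 0 ⇒ F × 3.57 = 180.1 ⇒ F = 180.1 / 3.57 = 50.4 N.

F ≈ 50.4 N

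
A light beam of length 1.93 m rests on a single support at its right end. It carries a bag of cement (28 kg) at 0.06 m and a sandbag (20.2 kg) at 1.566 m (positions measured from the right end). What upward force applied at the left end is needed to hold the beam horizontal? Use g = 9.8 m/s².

Taking torques about the right end:
Bag of cement: 28 × 9.8 = 274.4 N down at 0.06 m → arm 0.06 m, τ = 274.4 × 0.06 = 16.46 N·m counterclockwise.
Sandbag: 20.2 × 9.8 = 198 N down at 1.566 m → arm 1.566 m, τ = 198 × 1.566 = 310.1 N·m counterclockwise.
Net moment of the loads = 326.6 N·m counterclockwise.
The upward force F acts at the left end, arm 1.93 m, giving F × 1.93 clockwise.
For rotational equilibrium, F × 1.93 = 326.6, so F = 326.6 / 1.93 = 169 N.

F ≈ 169 N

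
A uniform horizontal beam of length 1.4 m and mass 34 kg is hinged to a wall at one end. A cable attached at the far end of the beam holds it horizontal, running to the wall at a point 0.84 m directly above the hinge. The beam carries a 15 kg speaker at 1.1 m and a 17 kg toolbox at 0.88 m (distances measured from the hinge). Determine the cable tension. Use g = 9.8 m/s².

T ≈ 752 N

Take moments about the hinge.
Beam weight: 34 × 9.8 = 333.2 N down at 0.7 m → arm 0.7 m, τ = 333.2 × 0.7 = 233.2 N·m clockwise.
Speaker: 15 × 9.8 = 147 N down at 1.1 m → arm 1.1 m, τ = 147 × 1.1 = 161.7 N·m clockwise.
Toolbox: 17 × 9.8 = 166.6 N down at 0.88 m → arm 0.88 m, τ = 166.6 × 0.88 = 146.6 N·m clockwise.
Total clockwise load moment = 541.5 N·m.
The cable tension T acts at 1.4 m; only its component perpendicular to the beam, T sinθ, produces torque. sinθ = h/√(h²+d²) = 0.84/√(0.84²+1.4²) = 0.5145.
Στ = 0 ⇒ T × 1.4 × 0.5145 = 541.5 ⇒ T = 541.5 / 0.7203 = 752 N.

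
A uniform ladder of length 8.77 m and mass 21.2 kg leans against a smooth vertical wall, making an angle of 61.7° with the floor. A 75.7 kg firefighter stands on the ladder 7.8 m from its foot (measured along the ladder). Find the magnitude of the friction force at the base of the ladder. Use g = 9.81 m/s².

Take moments about the foot of the ladder.
Ladder weight 21.2×9.81 = 208 N acts at 4.385 m along the ladder; its horizontal arm is 4.385·cos61.7° = 2.079 m → τ = 432.4 N·m clockwise.
Firefighter: 75.7×9.81 = 742.6 N at 7.8 m → arm 3.698 m → τ = 2746 N·m clockwise.
Wall normal N acts horizontally at the top; its moment arm is the height L sinθ = 8.77·sin61.7° = 7.722 m, counterclockwise.
Στ = 0 ⇒ N × 7.722 = 3178 ⇒ N = 412 N.
ΣFx = 0: friction at the foot balances the wall's push, so f = N_wall = 412 N.

f ≈ 412 N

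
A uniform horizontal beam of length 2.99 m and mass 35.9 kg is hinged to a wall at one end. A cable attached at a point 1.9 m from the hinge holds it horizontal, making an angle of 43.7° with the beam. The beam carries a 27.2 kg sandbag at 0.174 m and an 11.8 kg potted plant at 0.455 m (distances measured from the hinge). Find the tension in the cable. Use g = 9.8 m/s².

T ≈ 476 N

Take moments about the hinge.
Beam weight: 35.9 × 9.8 = 351.8 N down at 1.495 m → arm 1.495 m, τ = 351.8 × 1.495 = 525.9 N·m clockwise.
Sandbag: 27.2 × 9.8 = 266.6 N down at 0.174 m → arm 0.174 m, τ = 266.6 × 0.174 = 46.39 N·m clockwise.
Potted plant: 11.8 × 9.8 = 115.6 N down at 0.455 m → arm 0.455 m, τ = 115.6 × 0.455 = 52.6 N·m clockwise.
Total clockwise load moment = 624.9 N·m.
The cable tension T acts at 1.9 m; only its component perpendicular to the beam, T sinθ, produces torque. sin 43.7° = 0.6909.
For rotational equilibrium, T × 1.9 × 0.6909 = 624.9, so T = 624.9 / 1.313 = 476 N.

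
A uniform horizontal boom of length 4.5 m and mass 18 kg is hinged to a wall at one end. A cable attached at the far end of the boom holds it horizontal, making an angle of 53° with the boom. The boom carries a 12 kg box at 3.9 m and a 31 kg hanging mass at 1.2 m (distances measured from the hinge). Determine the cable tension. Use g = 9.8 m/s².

T ≈ 339 N

About the hinge:
Beam weight: 18 × 9.8 = 176.4 N down at 2.25 m → arm 2.25 m, τ = 176.4 × 2.25 = 396.9 N·m clockwise.
Box: 12 × 9.8 = 117.6 N down at 3.9 m → arm 3.9 m, τ = 117.6 × 3.9 = 458.6 N·m clockwise.
Hanging mass: 31 × 9.8 = 303.8 N down at 1.2 m → arm 1.2 m, τ = 303.8 × 1.2 = 364.6 N·m clockwise.
Total clockwise load moment = 1220 N·m.
The cable tension T acts at 4.5 m; only its component perpendicular to the boom, T sinθ, produces torque. sin 53° = 0.7986.
For rotational equilibrium, T × 4.5 × 0.7986 = 1220, so T = 1220 / 3.594 = 339 N.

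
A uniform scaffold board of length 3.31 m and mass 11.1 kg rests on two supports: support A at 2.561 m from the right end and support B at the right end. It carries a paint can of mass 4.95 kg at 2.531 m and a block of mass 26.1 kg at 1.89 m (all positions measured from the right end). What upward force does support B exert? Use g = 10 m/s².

Choose support A as the axis so its reaction then has zero moment arm.
Beam weight: 11.1 × 10 = 111 N down at 1.655 m → arm 0.906 m, τ = 111 × 0.906 = 100.6 N·m clockwise.
Paint can: 4.95 × 10 = 49.5 N down at 2.531 m → arm 0.03 m, τ = 49.5 × 0.03 = 1.485 N·m clockwise.
Block: 26.1 × 10 = 261 N down at 1.89 m → arm 0.671 m, τ = 261 × 0.671 = 175.1 N·m clockwise.
Net load moment about support A = 277.2 N·m clockwise.
Reaction R at support B is upward at 0 m, arm 2.561 m → moment R × 2.561 counterclockwise.
Balancing moments: R × 2.561 = 277.2, giving R = 108 N.

R_B ≈ 108 N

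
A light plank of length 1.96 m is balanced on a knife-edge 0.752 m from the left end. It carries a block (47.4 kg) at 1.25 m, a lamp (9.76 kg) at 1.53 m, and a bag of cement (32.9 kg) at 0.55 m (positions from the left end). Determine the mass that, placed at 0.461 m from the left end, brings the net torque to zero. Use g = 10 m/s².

About the knife-edge (at 0.752 m from the left end):
Block: 47.4 × 10 = 474 N down at 1.25 m → arm 0.498 m, τ = 474 × 0.498 = 236.1 N·m clockwise.
Lamp: 9.76 × 10 = 97.6 N down at 1.53 m → arm 0.778 m, τ = 97.6 × 0.778 = 75.93 N·m clockwise.
Bag of cement: 32.9 × 10 = 329 N down at 0.55 m → arm 0.202 m, τ = 329 × 0.202 = 66.46 N·m counterclockwise.
Net moment of known loads = 245.6 N·m clockwise.
An unknown mass m at 0.461 m has arm 0.291 m; its moment is m·g·0.291 counterclockwise.
Balancing moments: m × 10 × 0.291 = 245.6, giving m = 245.6 / (10 × 0.291) = 84.4 kg.

m ≈ 84.4 kg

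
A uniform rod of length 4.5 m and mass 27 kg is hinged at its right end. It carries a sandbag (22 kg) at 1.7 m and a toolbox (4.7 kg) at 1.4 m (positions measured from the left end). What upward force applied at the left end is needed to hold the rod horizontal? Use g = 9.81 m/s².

F ≈ 298 N

Take moments about the right end.
Beam weight: 27 × 9.81 = 264.9 N down at 2.25 m → arm 2.25 m, τ = 264.9 × 2.25 = 596 N·m counterclockwise.
Sandbag: 22 × 9.81 = 215.8 N down at 1.7 m → arm 2.8 m, τ = 215.8 × 2.8 = 604.2 N·m counterclockwise.
Toolbox: 4.7 × 9.81 = 46.11 N down at 1.4 m → arm 3.1 m, τ = 46.11 × 3.1 = 142.9 N·m counterclockwise.
Net moment of the loads = 1343 N·m counterclockwise.
The upward force F acts at the left end, arm 4.5 m, giving F × 4.5 clockwise.
Στ = 0 ⇒ F × 4.5 = 1343 ⇒ F = 1343 / 4.5 = 298 N.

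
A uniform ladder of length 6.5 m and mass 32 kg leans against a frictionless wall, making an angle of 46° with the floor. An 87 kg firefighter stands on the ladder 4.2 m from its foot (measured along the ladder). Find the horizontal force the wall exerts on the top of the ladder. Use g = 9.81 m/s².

About the foot of the ladder:
Ladder weight 32×9.81 = 313.9 N acts at 3.25 m along the ladder; its horizontal arm is 3.25·cos46° = 2.258 m → τ = 708.8 N·m clockwise.
Firefighter: 87×9.81 = 853.5 N at 4.2 m → arm 2.918 m → τ = 2491 N·m clockwise.
Wall normal N acts horizontally at the top; its moment arm is the height L sinθ = 6.5·sin46° = 4.676 m, counterclockwise.
Στ = 0 ⇒ N × 4.676 = 3200 ⇒ N = 684 N.

N_wall ≈ 684 N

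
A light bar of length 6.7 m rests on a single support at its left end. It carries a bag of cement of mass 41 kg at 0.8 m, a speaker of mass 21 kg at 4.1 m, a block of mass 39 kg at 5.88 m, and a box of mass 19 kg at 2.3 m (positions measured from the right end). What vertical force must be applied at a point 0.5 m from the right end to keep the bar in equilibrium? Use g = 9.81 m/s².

F ≈ 652 N

Choose the left end as the axis so the unknown pivot reaction has zero arm there.
Bag of cement: 41 × 9.81 = 402.2 N down at 0.8 m → arm 5.9 m, τ = 402.2 × 5.9 = 2373 N·m clockwise.
Speaker: 21 × 9.81 = 206 N down at 4.1 m → arm 2.6 m, τ = 206 × 2.6 = 535.6 N·m clockwise.
Block: 39 × 9.81 = 382.6 N down at 5.88 m → arm 0.82 m, τ = 382.6 × 0.82 = 313.7 N·m clockwise.
Box: 19 × 9.81 = 186.4 N down at 2.3 m → arm 4.4 m, τ = 186.4 × 4.4 = 820.2 N·m clockwise.
Net moment of the loads = 4042 N·m clockwise.
The upward force F acts at a point 0.5 m from the right end, arm 6.2 m, giving F × 6.2 counterclockwise.
Balancing moments: F × 6.2 = 4042, giving F = 4042 / 6.2 = 652 N.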